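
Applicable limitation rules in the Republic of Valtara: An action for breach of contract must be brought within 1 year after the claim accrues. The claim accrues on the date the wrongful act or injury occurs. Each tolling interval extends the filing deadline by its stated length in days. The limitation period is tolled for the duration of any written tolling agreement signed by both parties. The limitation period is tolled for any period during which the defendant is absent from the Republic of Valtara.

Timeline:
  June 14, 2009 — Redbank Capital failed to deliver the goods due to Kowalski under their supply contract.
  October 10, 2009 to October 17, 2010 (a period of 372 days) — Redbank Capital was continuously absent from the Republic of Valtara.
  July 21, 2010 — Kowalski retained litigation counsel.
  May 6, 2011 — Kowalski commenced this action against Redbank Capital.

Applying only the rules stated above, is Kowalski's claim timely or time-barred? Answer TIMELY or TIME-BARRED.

TIMELY

The limitation period began to run on June 14, 2009.
1 year from June 14, 2009 is June 14, 2010.
The period was tolled for 372 days by the defendant's absence from the jurisdiction (October 10, 2009 to October 17, 2010), pushing the deadline to June 21, 2011.
None of the other events listed affects the running of the period under the stated rules.
The May 6, 2011 filing precedes the June 21, 2011 deadline; the claim is timely.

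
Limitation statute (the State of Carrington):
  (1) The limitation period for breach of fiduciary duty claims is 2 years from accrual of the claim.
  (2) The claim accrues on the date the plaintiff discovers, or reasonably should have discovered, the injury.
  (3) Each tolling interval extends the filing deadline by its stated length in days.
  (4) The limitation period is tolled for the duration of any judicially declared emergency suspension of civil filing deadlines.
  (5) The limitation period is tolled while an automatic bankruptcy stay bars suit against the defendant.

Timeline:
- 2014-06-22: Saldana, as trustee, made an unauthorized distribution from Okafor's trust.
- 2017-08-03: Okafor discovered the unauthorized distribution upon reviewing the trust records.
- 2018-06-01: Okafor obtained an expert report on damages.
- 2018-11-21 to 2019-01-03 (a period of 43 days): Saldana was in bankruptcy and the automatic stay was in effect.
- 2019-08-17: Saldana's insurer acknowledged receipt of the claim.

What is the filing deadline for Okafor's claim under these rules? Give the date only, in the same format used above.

2019-09-15

The claim did not accrue until Okafor discovered the injury on 2017-08-03; the 2014-06-22 act date does not start the clock under the stated rule.
Adding the 2 years base period to 2017-08-03 gives a deadline of 2019-08-03, before any tolling.
Because the automatic bankruptcy stay ran from 2018-11-21 to 2019-01-03, the deadline is extended by 43 days to 2019-09-15.
The other events in the timeline have no effect on the limitation period under the stated rules.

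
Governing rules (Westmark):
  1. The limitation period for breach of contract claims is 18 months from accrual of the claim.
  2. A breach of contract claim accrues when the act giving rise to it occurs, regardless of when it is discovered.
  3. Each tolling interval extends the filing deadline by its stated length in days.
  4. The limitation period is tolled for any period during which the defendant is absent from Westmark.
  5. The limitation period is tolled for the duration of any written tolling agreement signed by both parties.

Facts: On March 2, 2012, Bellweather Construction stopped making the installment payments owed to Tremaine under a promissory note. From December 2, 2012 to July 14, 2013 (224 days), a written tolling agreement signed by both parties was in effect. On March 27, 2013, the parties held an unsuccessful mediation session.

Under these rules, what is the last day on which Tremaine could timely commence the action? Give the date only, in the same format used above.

April 14, 2014

The limitation period began to run on March 2, 2012.
18 months from March 2, 2012 is September 2, 2013.
The written tolling agreement from December 2, 2012 to July 14, 2013 tolled the period for 224 days, extending the deadline to April 14, 2014.
The other events in the timeline have no effect on the limitation period under the stated rules.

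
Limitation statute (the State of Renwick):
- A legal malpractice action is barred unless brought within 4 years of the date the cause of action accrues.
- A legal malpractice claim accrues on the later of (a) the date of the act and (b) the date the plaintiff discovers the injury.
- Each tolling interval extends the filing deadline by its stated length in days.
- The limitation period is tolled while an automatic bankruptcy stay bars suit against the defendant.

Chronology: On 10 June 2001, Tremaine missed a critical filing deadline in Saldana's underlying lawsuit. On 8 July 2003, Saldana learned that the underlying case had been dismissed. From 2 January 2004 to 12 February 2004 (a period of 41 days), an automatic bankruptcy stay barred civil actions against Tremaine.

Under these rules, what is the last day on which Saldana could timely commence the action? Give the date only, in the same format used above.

The claim accrued on 8 July 2003 — the later of the 10 June 2001 act and the 8 July 2003 discovery.
Adding the 4 years base period to 8 July 2003 gives a deadline of 8 July 2007, before any tolling.
The period was tolled for 41 days by the automatic bankruptcy stay (2 January 2004 to 12 February 2004), pushing the deadline to 18 August 2007.

18 August 2007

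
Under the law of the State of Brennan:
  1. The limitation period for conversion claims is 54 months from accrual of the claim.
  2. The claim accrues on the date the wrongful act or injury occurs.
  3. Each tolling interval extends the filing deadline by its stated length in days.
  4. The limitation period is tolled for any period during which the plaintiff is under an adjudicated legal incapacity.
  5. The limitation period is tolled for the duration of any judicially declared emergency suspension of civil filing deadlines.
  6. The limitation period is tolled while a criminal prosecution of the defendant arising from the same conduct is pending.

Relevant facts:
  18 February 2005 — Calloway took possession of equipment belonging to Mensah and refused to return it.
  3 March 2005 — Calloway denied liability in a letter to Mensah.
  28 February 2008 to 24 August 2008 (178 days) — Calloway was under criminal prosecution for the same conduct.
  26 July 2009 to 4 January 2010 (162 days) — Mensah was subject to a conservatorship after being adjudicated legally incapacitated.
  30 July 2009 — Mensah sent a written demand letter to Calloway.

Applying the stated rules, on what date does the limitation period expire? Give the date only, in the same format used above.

The claim accrued on 18 February 2005, when the wrongful act occurred.
54 months from 18 February 2005 is 18 August 2009.
Because the pending criminal prosecution ran from 28 February 2008 to 24 August 2008, the deadline is extended by 178 days to 12 February 2010.
The period was tolled for 162 days by the plaintiff's legal incapacity (26 July 2009 to 4 January 2010), pushing the deadline to 24 July 2010.
None of the other events listed affects the running of the period under the stated rules.

24 July 2010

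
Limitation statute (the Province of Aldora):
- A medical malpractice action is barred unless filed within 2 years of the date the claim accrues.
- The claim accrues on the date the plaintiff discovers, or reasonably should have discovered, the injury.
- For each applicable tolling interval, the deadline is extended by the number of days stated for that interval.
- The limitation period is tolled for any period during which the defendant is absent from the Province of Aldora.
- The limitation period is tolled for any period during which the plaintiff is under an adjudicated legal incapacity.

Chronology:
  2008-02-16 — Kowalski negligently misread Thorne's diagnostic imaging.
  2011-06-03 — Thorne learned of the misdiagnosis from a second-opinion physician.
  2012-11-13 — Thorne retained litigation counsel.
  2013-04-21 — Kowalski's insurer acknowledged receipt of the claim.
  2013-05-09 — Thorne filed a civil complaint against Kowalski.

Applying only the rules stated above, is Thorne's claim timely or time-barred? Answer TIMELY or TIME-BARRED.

Under the discovery rule, the claim accrued on 2011-06-03, when Thorne discovered the injury — not on the 2008-02-16 date of the underlying act.
Adding the 2 years base period to 2011-06-03 gives a deadline of 2013-06-03, before any tolling.
None of the other events listed affects the running of the period under the stated rules.
Thorne filed on 2013-05-09, before the 2013-06-03 deadline, so the action is timely.

TIMELY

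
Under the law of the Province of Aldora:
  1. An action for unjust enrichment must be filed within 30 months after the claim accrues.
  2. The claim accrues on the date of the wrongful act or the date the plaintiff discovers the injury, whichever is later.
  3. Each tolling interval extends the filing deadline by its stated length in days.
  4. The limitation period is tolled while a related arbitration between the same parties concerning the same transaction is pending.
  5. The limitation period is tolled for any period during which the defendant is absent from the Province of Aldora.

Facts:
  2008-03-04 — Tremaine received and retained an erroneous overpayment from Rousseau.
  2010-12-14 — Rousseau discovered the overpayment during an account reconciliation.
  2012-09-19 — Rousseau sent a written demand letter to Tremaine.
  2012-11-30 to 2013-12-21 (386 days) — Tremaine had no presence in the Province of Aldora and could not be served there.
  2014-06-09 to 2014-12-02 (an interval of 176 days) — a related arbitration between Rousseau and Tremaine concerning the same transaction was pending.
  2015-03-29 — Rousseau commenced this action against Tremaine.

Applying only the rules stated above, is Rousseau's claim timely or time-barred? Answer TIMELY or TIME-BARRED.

Because discovery on 2010-12-14 post-dates the 2008-03-04 act, accrual under the later-of rule falls on 2010-12-14.
30 months from 2010-12-14 is 2013-06-14.
The period was tolled for 386 days by the defendant's absence from the jurisdiction (2012-11-30 to 2013-12-21), pushing the deadline to 2014-07-05.
The period was tolled for 176 days by the pending related arbitration (2014-06-09 to 2014-12-02), pushing the deadline to 2014-12-28.
Nothing else in the chronology tolls or restarts the period.
Rousseau filed on 2015-03-29, after the 2014-12-28 deadline, so the action is time-barred.

TIME-BARRED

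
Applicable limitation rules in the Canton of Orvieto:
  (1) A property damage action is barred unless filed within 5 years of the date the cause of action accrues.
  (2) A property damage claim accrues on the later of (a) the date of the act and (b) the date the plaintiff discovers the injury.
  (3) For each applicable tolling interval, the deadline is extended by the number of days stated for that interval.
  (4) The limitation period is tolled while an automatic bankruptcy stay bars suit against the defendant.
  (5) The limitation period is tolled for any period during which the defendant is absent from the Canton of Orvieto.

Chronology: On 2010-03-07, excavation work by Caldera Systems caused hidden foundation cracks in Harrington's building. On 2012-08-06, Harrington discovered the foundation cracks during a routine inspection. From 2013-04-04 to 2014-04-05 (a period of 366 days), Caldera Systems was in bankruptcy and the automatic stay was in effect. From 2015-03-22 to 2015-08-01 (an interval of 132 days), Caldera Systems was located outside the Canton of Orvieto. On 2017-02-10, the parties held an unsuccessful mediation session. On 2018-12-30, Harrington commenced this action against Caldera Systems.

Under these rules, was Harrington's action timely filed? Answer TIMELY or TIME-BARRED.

TIME-BARRED

Because discovery on 2012-08-06 post-dates the 2010-03-07 act, accrual under the later-of rule falls on 2012-08-06.
5 years from 2012-08-06 is 2017-08-06.
The period was tolled for 366 days by the automatic bankruptcy stay (2013-04-04 to 2014-04-05), pushing the deadline to 2018-08-07.
Because the defendant's absence from the jurisdiction ran from 2015-03-22 to 2015-08-01, the deadline is extended by 132 days to 2018-12-17.
The other events in the timeline have no effect on the limitation period under the stated rules.
Harrington filed on 2018-12-30, after the 2018-12-17 deadline, so the action is time-barred.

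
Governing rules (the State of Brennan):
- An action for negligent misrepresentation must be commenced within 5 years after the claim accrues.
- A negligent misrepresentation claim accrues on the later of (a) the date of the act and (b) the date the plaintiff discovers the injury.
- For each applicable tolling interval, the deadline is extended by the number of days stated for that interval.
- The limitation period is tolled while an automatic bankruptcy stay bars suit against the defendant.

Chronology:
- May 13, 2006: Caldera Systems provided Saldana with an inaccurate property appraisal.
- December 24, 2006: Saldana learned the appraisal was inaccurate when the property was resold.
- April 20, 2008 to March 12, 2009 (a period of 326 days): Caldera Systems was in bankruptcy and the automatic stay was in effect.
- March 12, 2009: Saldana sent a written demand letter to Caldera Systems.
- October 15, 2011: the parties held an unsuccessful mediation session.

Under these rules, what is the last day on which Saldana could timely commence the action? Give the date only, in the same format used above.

November 14, 2012

Because discovery on December 24, 2006 post-dates the May 13, 2006 act, accrual under the later-of rule falls on December 24, 2006.
The untolled deadline — 5 years after December 24, 2006 — is December 24, 2011.
Because the automatic bankruptcy stay ran from April 20, 2008 to March 12, 2009, the deadline is extended by 326 days to November 14, 2012.
The other events in the timeline have no effect on the limitation period under the stated rules.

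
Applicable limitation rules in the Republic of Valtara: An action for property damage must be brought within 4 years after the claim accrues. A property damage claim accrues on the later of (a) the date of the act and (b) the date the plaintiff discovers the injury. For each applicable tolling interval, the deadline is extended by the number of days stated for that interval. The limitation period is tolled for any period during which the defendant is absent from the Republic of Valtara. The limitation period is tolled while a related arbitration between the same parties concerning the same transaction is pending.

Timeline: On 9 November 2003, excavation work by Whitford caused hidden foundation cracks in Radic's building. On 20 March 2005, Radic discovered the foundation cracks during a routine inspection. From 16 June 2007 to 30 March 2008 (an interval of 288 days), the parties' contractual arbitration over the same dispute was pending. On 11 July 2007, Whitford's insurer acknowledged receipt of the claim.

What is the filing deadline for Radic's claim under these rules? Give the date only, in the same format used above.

2 January 2010

The claim accrued on 20 March 2005 — the later of the 9 November 2003 act and the 20 March 2005 discovery.
The untolled deadline — 4 years after 20 March 2005 — is 20 March 2009.
The pending related arbitration from 16 June 2007 to 30 March 2008 tolled the period for 288 days, extending the deadline to 2 January 2010.
Nothing else in the chronology tolls or restarts the period.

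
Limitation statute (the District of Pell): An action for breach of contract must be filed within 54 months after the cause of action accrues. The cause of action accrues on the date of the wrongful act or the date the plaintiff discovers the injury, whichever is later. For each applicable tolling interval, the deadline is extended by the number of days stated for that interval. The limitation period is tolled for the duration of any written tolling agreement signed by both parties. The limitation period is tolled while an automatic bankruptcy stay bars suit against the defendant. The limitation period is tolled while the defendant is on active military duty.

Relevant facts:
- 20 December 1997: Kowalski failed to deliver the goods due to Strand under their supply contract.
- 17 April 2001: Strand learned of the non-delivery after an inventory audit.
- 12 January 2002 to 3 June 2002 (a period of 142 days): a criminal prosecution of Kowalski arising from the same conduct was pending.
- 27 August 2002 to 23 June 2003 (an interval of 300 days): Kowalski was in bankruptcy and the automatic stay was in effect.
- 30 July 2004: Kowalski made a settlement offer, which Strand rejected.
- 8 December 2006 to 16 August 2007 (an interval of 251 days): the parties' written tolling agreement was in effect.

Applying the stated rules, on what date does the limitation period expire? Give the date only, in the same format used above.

The claim accrued on 17 April 2001 — the later of the 20 December 1997 act and the 17 April 2001 discovery.
Adding the 54 months base period to 17 April 2001 gives a deadline of 17 October 2005, before any tolling.
The period was tolled for 300 days by the automatic bankruptcy stay (27 August 2002 to 23 June 2003), pushing the deadline to 13 August 2006.
By the time the written tolling agreement began on 8 December 2006, the limitation period had already expired on 13 August 2006; that interval cannot revive it.
No stated provision tolls the period for a criminal prosecution, so the interval from 12 January 2002 to 3 June 2002 has no effect on the deadline.
None of the other events listed affects the running of the period under the stated rules.

13 August 2006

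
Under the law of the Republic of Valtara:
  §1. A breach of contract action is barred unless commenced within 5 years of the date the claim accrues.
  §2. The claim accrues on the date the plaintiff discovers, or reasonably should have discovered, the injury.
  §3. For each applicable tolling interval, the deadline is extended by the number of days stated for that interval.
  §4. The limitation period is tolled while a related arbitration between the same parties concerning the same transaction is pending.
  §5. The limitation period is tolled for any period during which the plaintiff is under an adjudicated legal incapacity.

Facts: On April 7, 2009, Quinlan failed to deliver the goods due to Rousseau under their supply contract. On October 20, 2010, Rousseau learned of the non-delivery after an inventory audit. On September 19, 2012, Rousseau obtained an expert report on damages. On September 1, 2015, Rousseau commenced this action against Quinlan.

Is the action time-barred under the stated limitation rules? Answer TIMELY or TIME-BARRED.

TIMELY

The claim did not accrue until Rousseau discovered the injury on October 20, 2010; the April 7, 2009 act date does not start the clock under the stated rule.
The untolled deadline — 5 years after October 20, 2010 — is October 20, 2015.
None of the other events listed affects the running of the period under the stated rules.
The September 1, 2015 filing precedes the October 20, 2015 deadline; the claim is timely.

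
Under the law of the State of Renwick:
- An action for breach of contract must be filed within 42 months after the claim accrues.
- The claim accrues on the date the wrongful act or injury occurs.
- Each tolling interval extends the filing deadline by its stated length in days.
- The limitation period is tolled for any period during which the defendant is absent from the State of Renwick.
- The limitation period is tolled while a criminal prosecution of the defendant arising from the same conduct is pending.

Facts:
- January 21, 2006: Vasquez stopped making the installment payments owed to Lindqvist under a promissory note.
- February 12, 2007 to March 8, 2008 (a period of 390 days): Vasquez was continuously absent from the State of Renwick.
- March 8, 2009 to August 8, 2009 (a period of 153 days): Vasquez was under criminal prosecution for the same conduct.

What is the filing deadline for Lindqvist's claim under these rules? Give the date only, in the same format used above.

The claim accrued on January 21, 2006, when the wrongful act occurred.
42 months from January 21, 2006 is July 21, 2009.
The defendant's absence from the jurisdiction from February 12, 2007 to March 8, 2008 tolled the period for 390 days, extending the deadline to August 15, 2010.
The period was tolled for 153 days by the pending criminal prosecution (March 8, 2009 to August 8, 2009), pushing the deadline to January 15, 2011.

January 15, 2011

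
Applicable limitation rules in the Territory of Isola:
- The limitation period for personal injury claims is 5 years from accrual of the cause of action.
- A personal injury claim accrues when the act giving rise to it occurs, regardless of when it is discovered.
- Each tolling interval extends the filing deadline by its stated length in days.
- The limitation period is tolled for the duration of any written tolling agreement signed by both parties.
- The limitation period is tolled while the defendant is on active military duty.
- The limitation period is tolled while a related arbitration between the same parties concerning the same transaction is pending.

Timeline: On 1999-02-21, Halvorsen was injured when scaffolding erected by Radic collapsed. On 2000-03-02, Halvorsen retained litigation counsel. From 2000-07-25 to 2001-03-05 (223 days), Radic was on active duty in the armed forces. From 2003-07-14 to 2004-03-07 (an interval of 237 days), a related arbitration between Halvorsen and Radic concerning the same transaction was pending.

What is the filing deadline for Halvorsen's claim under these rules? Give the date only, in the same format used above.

The cause of action accrued on 1999-02-21, the date of the act.
Adding the 5 years base period to 1999-02-21 gives a deadline of 2004-02-21, before any tolling.
The defendant's active military service from 2000-07-25 to 2001-03-05 tolled the period for 223 days, extending the deadline to 2004-10-01.
Because the pending related arbitration ran from 2003-07-14 to 2004-03-07, the deadline is extended by 237 days to 2005-05-26.
Nothing else in the chronology tolls or restarts the period.

2005-05-26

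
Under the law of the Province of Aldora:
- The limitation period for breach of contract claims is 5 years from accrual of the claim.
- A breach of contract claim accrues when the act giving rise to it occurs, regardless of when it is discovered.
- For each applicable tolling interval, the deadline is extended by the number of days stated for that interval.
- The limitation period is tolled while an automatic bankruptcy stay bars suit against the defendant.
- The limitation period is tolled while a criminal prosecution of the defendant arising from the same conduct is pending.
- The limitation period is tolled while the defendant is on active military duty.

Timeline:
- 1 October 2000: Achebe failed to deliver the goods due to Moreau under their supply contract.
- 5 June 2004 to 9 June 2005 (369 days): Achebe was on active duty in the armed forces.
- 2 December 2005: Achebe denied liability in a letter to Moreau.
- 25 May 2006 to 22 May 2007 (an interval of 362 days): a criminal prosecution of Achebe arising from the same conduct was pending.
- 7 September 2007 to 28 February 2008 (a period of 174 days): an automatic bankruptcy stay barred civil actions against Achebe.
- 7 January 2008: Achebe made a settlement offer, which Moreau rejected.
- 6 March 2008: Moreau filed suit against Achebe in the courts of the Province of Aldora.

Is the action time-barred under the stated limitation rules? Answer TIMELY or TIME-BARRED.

The limitation period began to run on 1 October 2000.
The untolled deadline — 5 years after 1 October 2000 — is 1 October 2005.
Because the defendant's active military service ran from 5 June 2004 to 9 June 2005, the deadline is extended by 369 days to 5 October 2006.
The pending criminal prosecution from 25 May 2006 to 22 May 2007 tolled the period for 362 days, extending the deadline to 2 October 2007.
The period was tolled for 174 days by the automatic bankruptcy stay (7 September 2007 to 28 February 2008), pushing the deadline to 24 March 2008.
The other events in the timeline have no effect on the limitation period under the stated rules.
Moreau filed on 6 March 2008, before the 24 March 2008 deadline, so the action is timely.

TIMELY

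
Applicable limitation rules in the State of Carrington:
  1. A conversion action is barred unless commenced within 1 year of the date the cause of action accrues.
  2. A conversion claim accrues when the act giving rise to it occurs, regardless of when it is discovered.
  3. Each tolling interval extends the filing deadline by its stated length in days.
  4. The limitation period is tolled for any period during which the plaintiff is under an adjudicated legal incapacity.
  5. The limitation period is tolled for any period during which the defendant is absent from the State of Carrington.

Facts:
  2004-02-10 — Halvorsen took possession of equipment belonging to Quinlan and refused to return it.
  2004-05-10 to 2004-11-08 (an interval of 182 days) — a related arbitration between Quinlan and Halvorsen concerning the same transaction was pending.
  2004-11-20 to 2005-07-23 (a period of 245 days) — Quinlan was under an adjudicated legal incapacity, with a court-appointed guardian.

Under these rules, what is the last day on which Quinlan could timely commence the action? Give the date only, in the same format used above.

2005-10-13

The cause of action accrued on 2004-02-10, the date of the act.
1 year from 2004-02-10 is 2005-02-10.
Because the plaintiff's legal incapacity ran from 2004-11-20 to 2005-07-23, the deadline is extended by 245 days to 2005-10-13.
No stated provision tolls the period for a pending arbitration, so the interval from 2004-05-10 to 2004-11-08 has no effect on the deadline.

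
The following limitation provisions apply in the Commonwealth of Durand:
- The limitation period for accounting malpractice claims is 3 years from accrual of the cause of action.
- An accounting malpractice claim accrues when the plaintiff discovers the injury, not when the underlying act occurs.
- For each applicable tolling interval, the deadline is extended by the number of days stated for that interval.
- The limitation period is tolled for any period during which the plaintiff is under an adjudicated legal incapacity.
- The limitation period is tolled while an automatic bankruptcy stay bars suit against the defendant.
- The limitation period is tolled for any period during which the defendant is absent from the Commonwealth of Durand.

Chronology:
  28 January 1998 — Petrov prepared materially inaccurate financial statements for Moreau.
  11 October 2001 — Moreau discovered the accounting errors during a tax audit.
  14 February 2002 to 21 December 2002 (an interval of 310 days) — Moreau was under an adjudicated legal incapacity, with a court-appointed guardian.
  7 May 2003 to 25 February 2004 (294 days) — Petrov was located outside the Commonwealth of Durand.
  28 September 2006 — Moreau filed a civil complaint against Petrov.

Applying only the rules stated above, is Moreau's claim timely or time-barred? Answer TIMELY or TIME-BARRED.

Under the discovery rule, the claim accrued on 11 October 2001, when Moreau discovered the injury — not on the 28 January 1998 date of the underlying act.
The untolled deadline — 3 years after 11 October 2001 — is 11 October 2004.
Because the plaintiff's legal incapacity ran from 14 February 2002 to 21 December 2002, the deadline is extended by 310 days to 17 August 2005.
Because the defendant's absence from the jurisdiction ran from 7 May 2003 to 25 February 2004, the deadline is extended by 294 days to 7 June 2006.
Filing on 28 September 2006 missed the 7 June 2006 deadline — the action is time-barred.

TIME-BARRED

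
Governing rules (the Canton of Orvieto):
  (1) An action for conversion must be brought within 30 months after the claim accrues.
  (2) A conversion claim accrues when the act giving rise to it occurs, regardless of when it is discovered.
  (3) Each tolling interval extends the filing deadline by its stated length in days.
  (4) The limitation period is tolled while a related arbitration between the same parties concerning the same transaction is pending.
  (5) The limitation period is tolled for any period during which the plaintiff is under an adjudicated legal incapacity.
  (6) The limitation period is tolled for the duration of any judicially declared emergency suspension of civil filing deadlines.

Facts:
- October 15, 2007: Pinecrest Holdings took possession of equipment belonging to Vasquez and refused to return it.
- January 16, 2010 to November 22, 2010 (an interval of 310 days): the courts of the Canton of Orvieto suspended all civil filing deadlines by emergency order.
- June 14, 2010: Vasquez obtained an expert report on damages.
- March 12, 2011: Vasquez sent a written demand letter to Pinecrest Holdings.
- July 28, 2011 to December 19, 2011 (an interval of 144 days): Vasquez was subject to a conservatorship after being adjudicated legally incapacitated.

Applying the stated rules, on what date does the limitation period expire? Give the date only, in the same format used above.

The limitation period began to run on October 15, 2007.
30 months from October 15, 2007 is April 15, 2010.
Because the emergency suspension of filing deadlines ran from January 16, 2010 to November 22, 2010, the deadline is extended by 310 days to February 19, 2011.
By the time the plaintiff's legal incapacity began on July 28, 2011, the limitation period had already expired on February 19, 2011; that interval cannot revive it.
The other events in the timeline have no effect on the limitation period under the stated rules.

February 19, 2011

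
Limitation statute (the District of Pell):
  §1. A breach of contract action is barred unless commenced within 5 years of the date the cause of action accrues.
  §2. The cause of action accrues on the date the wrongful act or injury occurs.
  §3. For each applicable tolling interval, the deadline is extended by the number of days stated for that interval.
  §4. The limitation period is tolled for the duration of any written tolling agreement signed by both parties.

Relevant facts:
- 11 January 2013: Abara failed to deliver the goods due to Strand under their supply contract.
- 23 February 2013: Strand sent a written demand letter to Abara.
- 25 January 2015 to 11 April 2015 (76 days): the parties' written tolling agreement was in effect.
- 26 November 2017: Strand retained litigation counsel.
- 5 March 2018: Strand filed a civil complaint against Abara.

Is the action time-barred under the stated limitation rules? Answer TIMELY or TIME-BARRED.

The cause of action accrued on 11 January 2013, the date of the act.
The untolled deadline — 5 years after 11 January 2013 — is 11 January 2018.
The period was tolled for 76 days by the written tolling agreement (25 January 2015 to 11 April 2015), pushing the deadline to 28 March 2018.
None of the other events listed affects the running of the period under the stated rules.
Filing on 5 March 2018 beat the 28 March 2018 deadline — the action is timely.

TIMELY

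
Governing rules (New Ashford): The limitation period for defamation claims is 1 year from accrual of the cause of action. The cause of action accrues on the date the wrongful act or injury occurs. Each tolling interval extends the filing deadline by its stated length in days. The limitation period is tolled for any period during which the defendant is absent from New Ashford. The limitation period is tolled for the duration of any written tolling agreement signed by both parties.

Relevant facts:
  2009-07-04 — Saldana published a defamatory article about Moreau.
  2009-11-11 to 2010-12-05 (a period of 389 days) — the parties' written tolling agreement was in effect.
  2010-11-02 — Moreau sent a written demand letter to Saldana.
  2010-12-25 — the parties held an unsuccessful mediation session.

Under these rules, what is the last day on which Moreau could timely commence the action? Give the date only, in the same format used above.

2011-07-28

The claim accrued on 2009-07-04, when the wrongful act occurred.
Adding the 1 year base period to 2009-07-04 gives a deadline of 2010-07-04, before any tolling.
Because the written tolling agreement ran from 2009-11-11 to 2010-12-05, the deadline is extended by 389 days to 2011-07-28.
The other events in the timeline have no effect on the limitation period under the stated rules.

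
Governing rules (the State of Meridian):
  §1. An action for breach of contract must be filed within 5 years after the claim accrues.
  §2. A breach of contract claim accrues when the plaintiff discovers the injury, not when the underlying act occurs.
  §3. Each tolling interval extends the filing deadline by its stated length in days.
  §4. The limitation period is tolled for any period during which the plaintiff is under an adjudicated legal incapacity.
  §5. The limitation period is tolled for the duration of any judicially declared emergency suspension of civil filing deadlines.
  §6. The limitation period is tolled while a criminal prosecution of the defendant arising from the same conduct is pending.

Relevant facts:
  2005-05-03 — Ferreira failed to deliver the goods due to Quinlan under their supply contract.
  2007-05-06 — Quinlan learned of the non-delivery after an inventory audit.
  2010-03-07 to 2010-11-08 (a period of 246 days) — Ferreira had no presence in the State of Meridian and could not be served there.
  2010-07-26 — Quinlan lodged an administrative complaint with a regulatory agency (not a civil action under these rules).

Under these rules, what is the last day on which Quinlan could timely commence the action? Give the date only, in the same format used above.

Under the discovery rule, the claim accrued on 2007-05-06, when Quinlan discovered the injury — not on the 2005-05-03 date of the underlying act.
Adding the 5 years base period to 2007-05-06 gives a deadline of 2012-05-06, before any tolling.
Although the defendant's absence ran from 2010-03-07 to 2010-11-08, the stated rules do not make that a tolling event, so it is disregarded.
None of the other events listed affects the running of the period under the stated rules.

2012-05-06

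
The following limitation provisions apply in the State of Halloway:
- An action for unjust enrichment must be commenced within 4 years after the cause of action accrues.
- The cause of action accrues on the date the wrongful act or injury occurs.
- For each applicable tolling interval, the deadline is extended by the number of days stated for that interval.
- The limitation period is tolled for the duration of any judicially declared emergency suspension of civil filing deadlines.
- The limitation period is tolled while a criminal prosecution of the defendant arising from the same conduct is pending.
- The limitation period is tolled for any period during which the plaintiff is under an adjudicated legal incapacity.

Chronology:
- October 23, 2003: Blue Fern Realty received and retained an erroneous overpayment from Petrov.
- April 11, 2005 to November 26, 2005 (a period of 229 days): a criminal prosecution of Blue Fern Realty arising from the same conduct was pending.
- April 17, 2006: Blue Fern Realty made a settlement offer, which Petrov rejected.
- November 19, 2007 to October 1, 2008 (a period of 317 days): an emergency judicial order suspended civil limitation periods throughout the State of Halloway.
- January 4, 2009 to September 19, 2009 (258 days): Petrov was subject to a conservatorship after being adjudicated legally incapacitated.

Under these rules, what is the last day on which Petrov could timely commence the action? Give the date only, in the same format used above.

January 4, 2010

The limitation period began to run on October 23, 2003.
4 years from October 23, 2003 is October 23, 2007.
The period was tolled for 229 days by the pending criminal prosecution (April 11, 2005 to November 26, 2005), pushing the deadline to June 8, 2008.
Because the emergency suspension of filing deadlines ran from November 19, 2007 to October 1, 2008, the deadline is extended by 317 days to April 21, 2009.
Because the plaintiff's legal incapacity ran from January 4, 2009 to September 19, 2009, the deadline is extended by 258 days to January 4, 2010.
Nothing else in the chronology tolls or restarts the period.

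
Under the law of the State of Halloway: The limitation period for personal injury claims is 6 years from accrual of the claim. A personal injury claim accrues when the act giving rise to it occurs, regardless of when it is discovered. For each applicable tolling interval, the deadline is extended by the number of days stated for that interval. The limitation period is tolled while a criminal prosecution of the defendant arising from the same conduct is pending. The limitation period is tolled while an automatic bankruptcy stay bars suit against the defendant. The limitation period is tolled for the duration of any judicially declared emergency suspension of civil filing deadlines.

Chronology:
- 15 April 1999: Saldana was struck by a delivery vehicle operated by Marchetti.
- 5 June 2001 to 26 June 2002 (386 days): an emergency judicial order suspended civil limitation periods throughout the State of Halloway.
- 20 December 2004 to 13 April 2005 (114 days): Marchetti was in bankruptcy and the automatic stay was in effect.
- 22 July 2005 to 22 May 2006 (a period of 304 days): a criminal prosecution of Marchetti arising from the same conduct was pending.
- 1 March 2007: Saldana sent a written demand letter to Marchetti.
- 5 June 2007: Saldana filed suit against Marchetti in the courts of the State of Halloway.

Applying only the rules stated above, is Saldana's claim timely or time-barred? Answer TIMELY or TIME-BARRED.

The claim accrued on 15 April 1999, the date of the act.
6 years from 15 April 1999 is 15 April 2005.
The emergency suspension of filing deadlines from 5 June 2001 to 26 June 2002 tolled the period for 386 days, extending the deadline to 6 May 2006.
The period was tolled for 114 days by the automatic bankruptcy stay (20 December 2004 to 13 April 2005), pushing the deadline to 28 August 2006.
The period was tolled for 304 days by the pending criminal prosecution (22 July 2005 to 22 May 2006), pushing the deadline to 28 June 2007.
None of the other events listed affects the running of the period under the stated rules.
The 5 June 2007 filing precedes the 28 June 2007 deadline; the claim is timely.

TIMELY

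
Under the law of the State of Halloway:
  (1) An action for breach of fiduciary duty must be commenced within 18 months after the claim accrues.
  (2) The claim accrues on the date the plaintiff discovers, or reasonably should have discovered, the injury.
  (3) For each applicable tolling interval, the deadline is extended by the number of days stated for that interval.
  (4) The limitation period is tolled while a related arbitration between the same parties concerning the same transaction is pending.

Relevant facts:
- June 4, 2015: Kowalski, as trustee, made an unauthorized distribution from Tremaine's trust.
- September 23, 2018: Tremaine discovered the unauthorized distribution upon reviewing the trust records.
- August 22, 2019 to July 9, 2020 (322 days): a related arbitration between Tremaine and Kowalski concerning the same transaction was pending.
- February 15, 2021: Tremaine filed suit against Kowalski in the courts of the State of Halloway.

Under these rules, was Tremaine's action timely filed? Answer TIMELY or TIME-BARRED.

TIME-BARRED

Accrual is tied to discovery, so the period began on September 23, 2018 rather than on June 4, 2015 when the act occurred.
18 months from September 23, 2018 is March 23, 2020.
Because the pending related arbitration ran from August 22, 2019 to July 9, 2020, the deadline is extended by 322 days to February 8, 2021.
Filing on February 15, 2021 missed the February 8, 2021 deadline — the action is time-barred.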